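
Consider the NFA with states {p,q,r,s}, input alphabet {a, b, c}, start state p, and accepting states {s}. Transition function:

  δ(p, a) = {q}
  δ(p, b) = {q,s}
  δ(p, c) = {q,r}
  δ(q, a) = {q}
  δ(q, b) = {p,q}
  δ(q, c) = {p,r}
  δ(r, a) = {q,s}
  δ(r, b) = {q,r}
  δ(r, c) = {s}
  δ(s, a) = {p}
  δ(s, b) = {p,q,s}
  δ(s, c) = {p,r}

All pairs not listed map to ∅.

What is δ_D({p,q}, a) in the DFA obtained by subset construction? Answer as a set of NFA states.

δ(p,a) = {q}; δ(q,a) = {q}.
Union: {q}.

{q}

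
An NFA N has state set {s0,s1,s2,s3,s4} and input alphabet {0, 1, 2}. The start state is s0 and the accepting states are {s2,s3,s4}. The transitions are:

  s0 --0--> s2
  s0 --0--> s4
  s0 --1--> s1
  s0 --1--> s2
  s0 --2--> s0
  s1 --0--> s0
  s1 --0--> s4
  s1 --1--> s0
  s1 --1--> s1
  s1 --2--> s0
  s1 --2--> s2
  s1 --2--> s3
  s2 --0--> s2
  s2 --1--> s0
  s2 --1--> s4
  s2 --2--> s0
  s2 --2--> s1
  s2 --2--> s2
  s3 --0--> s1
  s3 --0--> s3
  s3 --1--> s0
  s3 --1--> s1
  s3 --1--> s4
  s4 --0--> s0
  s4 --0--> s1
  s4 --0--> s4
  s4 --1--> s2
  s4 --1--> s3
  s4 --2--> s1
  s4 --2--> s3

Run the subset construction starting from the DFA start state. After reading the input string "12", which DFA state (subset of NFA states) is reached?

Start: {s0}.
δ(s0,1) = {s1,s2}.
Union: {s1,s2}.
After 1: {s1,s2}.
δ(s1,2) = {s0,s2,s3}; δ(s2,2) = {s0,s1,s2}.
Union: {s0,s1,s2,s3}.
After 2: {s0,s1,s2,s3}.

{s0,s1,s2,s3}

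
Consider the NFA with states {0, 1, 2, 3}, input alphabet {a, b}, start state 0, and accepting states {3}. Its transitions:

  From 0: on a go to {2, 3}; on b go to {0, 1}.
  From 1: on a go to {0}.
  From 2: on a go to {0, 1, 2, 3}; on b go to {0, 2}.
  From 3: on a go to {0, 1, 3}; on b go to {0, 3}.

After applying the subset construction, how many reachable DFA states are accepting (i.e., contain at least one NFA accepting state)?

3

Start state of the DFA: {0}.
{0} --a--> {2, 3}  [new]
{0} --b--> {0, 1}  [new]
{2, 3} --a--> {0, 1, 2, 3}  [new]
{2, 3} --b--> {0, 2, 3}  [new]
{0, 1} --a--> {0, 2, 3}  [seen]
{0, 1} --b--> {0, 1}  [seen]
{0, 1, 2, 3} --a--> {0, 1, 2, 3}  [seen]
{0, 1, 2, 3} --b--> {0, 1, 2, 3}  [seen]
{0, 2, 3} --a--> {0, 1, 2, 3}  [seen]
{0, 2, 3} --b--> {0, 1, 2, 3}  [seen]
Reachable DFA states: {0}, {2, 3}, {0, 1}, {0, 1, 2, 3}, {0, 2, 3}.
Accepting DFA states (contain an NFA accepting state): {2, 3}, {0, 1, 2, 3}, {0, 2, 3}.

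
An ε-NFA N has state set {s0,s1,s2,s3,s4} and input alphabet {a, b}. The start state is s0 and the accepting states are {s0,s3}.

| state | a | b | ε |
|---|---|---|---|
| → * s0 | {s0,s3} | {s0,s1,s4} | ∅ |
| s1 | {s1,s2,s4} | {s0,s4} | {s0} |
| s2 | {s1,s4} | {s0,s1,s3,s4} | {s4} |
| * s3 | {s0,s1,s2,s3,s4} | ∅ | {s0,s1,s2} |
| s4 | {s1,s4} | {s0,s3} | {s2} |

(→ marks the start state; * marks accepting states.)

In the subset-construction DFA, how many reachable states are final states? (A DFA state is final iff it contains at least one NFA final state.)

3

Start state of the DFA: {s0} (ε-closure of the NFA start).
{s0} --a--> {s0,s1,s2,s3,s4}  [new]
{s0} --b--> {s0,s1,s2,s4}  [new]
{s0,s1,s2,s3,s4} --a--> {s0,s1,s2,s3,s4}  [seen]
{s0,s1,s2,s3,s4} --b--> {s0,s1,s2,s3,s4}  [seen]
{s0,s1,s2,s4} --a--> {s0,s1,s2,s3,s4}  [seen]
{s0,s1,s2,s4} --b--> {s0,s1,s2,s3,s4}  [seen]
Reachable DFA states: {s0}, {s0,s1,s2,s3,s4}, {s0,s1,s2,s4}.
Accepting DFA states (contain an NFA accepting state): {s0}, {s0,s1,s2,s3,s4}, {s0,s1,s2,s4}.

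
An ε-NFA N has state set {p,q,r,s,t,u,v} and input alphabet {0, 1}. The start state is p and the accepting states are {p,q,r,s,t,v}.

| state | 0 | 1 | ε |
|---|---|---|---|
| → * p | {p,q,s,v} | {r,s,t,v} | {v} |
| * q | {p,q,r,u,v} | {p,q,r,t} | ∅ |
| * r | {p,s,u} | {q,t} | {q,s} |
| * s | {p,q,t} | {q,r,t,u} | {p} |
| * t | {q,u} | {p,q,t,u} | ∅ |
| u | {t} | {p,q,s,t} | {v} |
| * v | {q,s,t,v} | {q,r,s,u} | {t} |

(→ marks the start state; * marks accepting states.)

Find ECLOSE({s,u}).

{p,s,t,u,v}

Begin with {s,u}.
s →ε {p}; add p.
p →ε {v}; add v.
v →ε {t}; add t.
ε-closure = {p,s,t,u,v}.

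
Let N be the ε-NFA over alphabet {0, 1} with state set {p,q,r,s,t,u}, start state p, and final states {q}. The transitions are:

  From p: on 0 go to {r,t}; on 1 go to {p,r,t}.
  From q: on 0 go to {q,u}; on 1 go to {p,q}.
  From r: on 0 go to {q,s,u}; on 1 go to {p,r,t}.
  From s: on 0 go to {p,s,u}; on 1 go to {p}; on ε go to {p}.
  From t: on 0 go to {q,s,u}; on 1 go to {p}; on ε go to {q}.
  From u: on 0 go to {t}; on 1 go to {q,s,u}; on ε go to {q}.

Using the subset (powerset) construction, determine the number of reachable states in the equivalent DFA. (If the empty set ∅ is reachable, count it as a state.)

Start state of the DFA: {p} (ε-closure of the NFA start).
{p} --0--> {q,r,t}  [new]
{p} --1--> {p,q,r,t}  [new]
{q,r,t} --0--> {p,q,s,u}  [new]
{q,r,t} --1--> {p,q,r,t}  [seen]
{p,q,r,t} --0--> {p,q,r,s,t,u}  [new]
{p,q,r,t} --1--> {p,q,r,t}  [seen]
{p,q,s,u} --0--> {p,q,r,s,t,u}  [seen]
{p,q,s,u} --1--> {p,q,r,s,t,u}  [seen]
{p,q,r,s,t,u} --0--> {p,q,r,s,t,u}  [seen]
{p,q,r,s,t,u} --1--> {p,q,r,s,t,u}  [seen]
Reachable DFA states: {p}, {q,r,t}, {p,q,r,t}, {p,q,s,u}, {p,q,r,s,t,u}.

5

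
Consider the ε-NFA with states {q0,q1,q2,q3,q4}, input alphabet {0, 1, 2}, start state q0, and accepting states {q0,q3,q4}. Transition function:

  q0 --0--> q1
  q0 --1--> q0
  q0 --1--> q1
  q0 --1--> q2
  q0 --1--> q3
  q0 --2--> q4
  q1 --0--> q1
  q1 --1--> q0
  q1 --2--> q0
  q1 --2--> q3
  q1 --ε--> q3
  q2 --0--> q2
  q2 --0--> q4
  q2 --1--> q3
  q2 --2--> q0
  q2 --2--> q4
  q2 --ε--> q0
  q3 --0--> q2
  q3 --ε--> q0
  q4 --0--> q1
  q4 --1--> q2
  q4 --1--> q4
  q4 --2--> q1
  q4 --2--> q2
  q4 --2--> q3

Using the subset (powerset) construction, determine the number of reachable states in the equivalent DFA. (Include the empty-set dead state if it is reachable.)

7

Start state of the DFA: {q0} (ε-closure of the NFA start).
{q0} --0--> {q0,q1,q3}  [new]
{q0} --1--> {q0,q1,q2,q3}  [new]
{q0} --2--> {q4}  [new]
{q0,q1,q3} --0--> {q0,q1,q2,q3}  [seen]
{q0,q1,q3} --1--> {q0,q1,q2,q3}  [seen]
{q0,q1,q3} --2--> {q0,q3,q4}  [new]
{q0,q1,q2,q3} --0--> {q0,q1,q2,q3,q4}  [new]
{q0,q1,q2,q3} --1--> {q0,q1,q2,q3}  [seen]
{q0,q1,q2,q3} --2--> {q0,q3,q4}  [seen]
{q4} --0--> {q0,q1,q3}  [seen]
{q4} --1--> {q0,q2,q4}  [new]
{q4} --2--> {q0,q1,q2,q3}  [seen]
{q0,q3,q4} --0--> {q0,q1,q2,q3}  [seen]
{q0,q3,q4} --1--> {q0,q1,q2,q3,q4}  [seen]
{q0,q3,q4} --2--> {q0,q1,q2,q3,q4}  [seen]
{q0,q1,q2,q3,q4} --0--> {q0,q1,q2,q3,q4}  [seen]
{q0,q1,q2,q3,q4} --1--> {q0,q1,q2,q3,q4}  [seen]
{q0,q1,q2,q3,q4} --2--> {q0,q1,q2,q3,q4}  [seen]
{q0,q2,q4} --0--> {q0,q1,q2,q3,q4}  [seen]
{q0,q2,q4} --1--> {q0,q1,q2,q3,q4}  [seen]
{q0,q2,q4} --2--> {q0,q1,q2,q3,q4}  [seen]
Reachable DFA states: {q0}, {q0,q1,q3}, {q0,q1,q2,q3}, {q4}, {q0,q3,q4}, {q0,q1,q2,q3,q4}, {q0,q2,q4}.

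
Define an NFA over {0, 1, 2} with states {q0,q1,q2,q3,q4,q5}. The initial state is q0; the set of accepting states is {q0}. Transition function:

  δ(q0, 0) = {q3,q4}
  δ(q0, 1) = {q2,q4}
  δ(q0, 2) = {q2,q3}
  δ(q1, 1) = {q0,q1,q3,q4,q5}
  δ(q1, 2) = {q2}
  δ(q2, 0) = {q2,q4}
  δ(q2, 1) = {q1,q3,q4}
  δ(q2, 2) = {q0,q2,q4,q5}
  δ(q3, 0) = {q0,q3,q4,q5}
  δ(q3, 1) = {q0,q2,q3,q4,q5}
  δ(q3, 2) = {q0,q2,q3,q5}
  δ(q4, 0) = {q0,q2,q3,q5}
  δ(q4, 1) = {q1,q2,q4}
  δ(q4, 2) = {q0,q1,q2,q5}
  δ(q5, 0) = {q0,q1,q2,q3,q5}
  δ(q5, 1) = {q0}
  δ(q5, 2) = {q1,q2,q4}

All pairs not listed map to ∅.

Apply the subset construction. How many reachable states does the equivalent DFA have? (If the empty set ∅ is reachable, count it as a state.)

Start state of the DFA: {q0}.
{q0} --0--> {q3,q4}  [new]
{q0} --1--> {q2,q4}  [new]
{q0} --2--> {q2,q3}  [new]
{q3,q4} --0--> {q0,q2,q3,q4,q5}  [new]
{q3,q4} --1--> {q0,q1,q2,q3,q4,q5}  [new]
{q3,q4} --2--> {q0,q1,q2,q3,q5}  [new]
{q2,q4} --0--> {q0,q2,q3,q4,q5}  [seen]
{q2,q4} --1--> {q1,q2,q3,q4}  [new]
{q2,q4} --2--> {q0,q1,q2,q4,q5}  [new]
{q2,q3} --0--> {q0,q2,q3,q4,q5}  [seen]
{q2,q3} --1--> {q0,q1,q2,q3,q4,q5}  [seen]
{q2,q3} --2--> {q0,q2,q3,q4,q5}  [seen]
{q0,q2,q3,q4,q5} --0--> {q0,q1,q2,q3,q4,q5}  [seen]
{q0,q2,q3,q4,q5} --1--> {q0,q1,q2,q3,q4,q5}  [seen]
{q0,q2,q3,q4,q5} --2--> {q0,q1,q2,q3,q4,q5}  [seen]
{q0,q1,q2,q3,q4,q5} --0--> {q0,q1,q2,q3,q4,q5}  [seen]
{q0,q1,q2,q3,q4,q5} --1--> {q0,q1,q2,q3,q4,q5}  [seen]
{q0,q1,q2,q3,q4,q5} --2--> {q0,q1,q2,q3,q4,q5}  [seen]
{q0,q1,q2,q3,q5} --0--> {q0,q1,q2,q3,q4,q5}  [seen]
{q0,q1,q2,q3,q5} --1--> {q0,q1,q2,q3,q4,q5}  [seen]
{q0,q1,q2,q3,q5} --2--> {q0,q1,q2,q3,q4,q5}  [seen]
{q1,q2,q3,q4} --0--> {q0,q2,q3,q4,q5}  [seen]
{q1,q2,q3,q4} --1--> {q0,q1,q2,q3,q4,q5}  [seen]
{q1,q2,q3,q4} --2--> {q0,q1,q2,q3,q4,q5}  [seen]
{q0,q1,q2,q4,q5} --0--> {q0,q1,q2,q3,q4,q5}  [seen]
{q0,q1,q2,q4,q5} --1--> {q0,q1,q2,q3,q4,q5}  [seen]
{q0,q1,q2,q4,q5} --2--> {q0,q1,q2,q3,q4,q5}  [seen]
Reachable DFA states: {q0}, {q3,q4}, {q2,q4}, {q2,q3}, {q0,q2,q3,q4,q5}, {q0,q1,q2,q3,q4,q5}, {q0,q1,q2,q3,q5}, {q1,q2,q3,q4}, {q0,q1,q2,q4,q5}.

9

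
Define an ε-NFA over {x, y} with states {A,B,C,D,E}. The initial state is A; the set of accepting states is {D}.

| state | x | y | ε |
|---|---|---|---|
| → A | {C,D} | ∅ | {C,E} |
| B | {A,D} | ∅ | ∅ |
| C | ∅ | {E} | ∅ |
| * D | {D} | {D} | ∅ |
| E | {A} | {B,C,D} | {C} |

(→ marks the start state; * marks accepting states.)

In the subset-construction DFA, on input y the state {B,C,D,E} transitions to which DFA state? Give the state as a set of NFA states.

δ(B,y) = ∅; δ(C,y) = {E}; δ(D,y) = {D}; δ(E,y) = {B,C,D}.
Union: {B,C,D,E}.

{B,C,D,E}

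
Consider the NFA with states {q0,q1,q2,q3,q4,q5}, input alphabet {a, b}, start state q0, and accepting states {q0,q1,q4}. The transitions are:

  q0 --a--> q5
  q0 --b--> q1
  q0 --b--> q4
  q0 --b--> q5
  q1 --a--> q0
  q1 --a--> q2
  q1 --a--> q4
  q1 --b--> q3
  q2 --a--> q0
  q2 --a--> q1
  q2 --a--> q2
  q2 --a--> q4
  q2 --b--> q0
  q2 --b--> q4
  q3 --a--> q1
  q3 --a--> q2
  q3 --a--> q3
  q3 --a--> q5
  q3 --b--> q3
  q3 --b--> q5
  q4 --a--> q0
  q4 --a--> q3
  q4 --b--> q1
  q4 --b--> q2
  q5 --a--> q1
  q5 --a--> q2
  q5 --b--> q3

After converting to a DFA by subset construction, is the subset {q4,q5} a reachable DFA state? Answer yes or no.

no

Start state of the DFA: {q0}.
{q0} --a--> {q5}  [new]
{q0} --b--> {q1,q4,q5}  [new]
{q5} --a--> {q1,q2}  [new]
{q5} --b--> {q3}  [new]
{q1,q4,q5} --a--> {q0,q1,q2,q3,q4}  [new]
{q1,q4,q5} --b--> {q1,q2,q3}  [new]
{q1,q2} --a--> {q0,q1,q2,q4}  [new]
{q1,q2} --b--> {q0,q3,q4}  [new]
{q3} --a--> {q1,q2,q3,q5}  [new]
{q3} --b--> {q3,q5}  [new]
{q0,q1,q2,q3,q4} --a--> {q0,q1,q2,q3,q4,q5}  [new]
{q0,q1,q2,q3,q4} --b--> {q0,q1,q2,q3,q4,q5}  [seen]
{q1,q2,q3} --a--> {q0,q1,q2,q3,q4,q5}  [seen]
{q1,q2,q3} --b--> {q0,q3,q4,q5}  [new]
{q0,q1,q2,q4} --a--> {q0,q1,q2,q3,q4,q5}  [seen]
{q0,q1,q2,q4} --b--> {q0,q1,q2,q3,q4,q5}  [seen]
{q0,q3,q4} --a--> {q0,q1,q2,q3,q5}  [new]
{q0,q3,q4} --b--> {q1,q2,q3,q4,q5}  [new]
{q1,q2,q3,q5} --a--> {q0,q1,q2,q3,q4,q5}  [seen]
{q1,q2,q3,q5} --b--> {q0,q3,q4,q5}  [seen]
{q3,q5} --a--> {q1,q2,q3,q5}  [seen]
{q3,q5} --b--> {q3,q5}  [seen]
{q0,q1,q2,q3,q4,q5} --a--> {q0,q1,q2,q3,q4,q5}  [seen]
{q0,q1,q2,q3,q4,q5} --b--> {q0,q1,q2,q3,q4,q5}  [seen]
{q0,q3,q4,q5} --a--> {q0,q1,q2,q3,q5}  [seen]
{q0,q3,q4,q5} --b--> {q1,q2,q3,q4,q5}  [seen]
{q0,q1,q2,q3,q5} --a--> {q0,q1,q2,q3,q4,q5}  [seen]
{q0,q1,q2,q3,q5} --b--> {q0,q1,q3,q4,q5}  [new]
{q1,q2,q3,q4,q5} --a--> {q0,q1,q2,q3,q4,q5}  [seen]
{q1,q2,q3,q4,q5} --b--> {q0,q1,q2,q3,q4,q5}  [seen]
{q0,q1,q3,q4,q5} --a--> {q0,q1,q2,q3,q4,q5}  [seen]
{q0,q1,q3,q4,q5} --b--> {q1,q2,q3,q4,q5}  [seen]
Reachable DFA states: {q0}, {q5}, {q1,q4,q5}, {q1,q2}, {q3}, {q0,q1,q2,q3,q4}, {q1,q2,q3}, {q0,q1,q2,q4}, {q0,q3,q4}, {q1,q2,q3,q5}, {q3,q5}, {q0,q1,q2,q3,q4,q5}, {q0,q3,q4,q5}, {q0,q1,q2,q3,q5}, {q1,q2,q3,q4,q5}, {q0,q1,q3,q4,q5}.
{q4,q5} is not among them.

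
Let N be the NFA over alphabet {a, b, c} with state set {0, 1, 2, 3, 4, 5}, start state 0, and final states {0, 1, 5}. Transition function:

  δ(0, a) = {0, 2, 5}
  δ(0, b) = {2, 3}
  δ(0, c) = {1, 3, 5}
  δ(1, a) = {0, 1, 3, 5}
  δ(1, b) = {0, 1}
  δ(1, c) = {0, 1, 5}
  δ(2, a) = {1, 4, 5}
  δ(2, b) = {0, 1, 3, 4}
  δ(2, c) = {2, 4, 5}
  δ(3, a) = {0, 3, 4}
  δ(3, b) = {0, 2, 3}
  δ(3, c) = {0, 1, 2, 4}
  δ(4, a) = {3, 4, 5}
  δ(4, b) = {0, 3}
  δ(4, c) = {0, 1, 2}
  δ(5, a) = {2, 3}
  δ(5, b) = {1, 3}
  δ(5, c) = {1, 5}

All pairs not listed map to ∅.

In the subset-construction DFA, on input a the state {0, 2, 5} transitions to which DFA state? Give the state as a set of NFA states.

δ(0,a) = {0, 2, 5}; δ(2,a) = {1, 4, 5}; δ(5,a) = {2, 3}.
Union: {0, 1, 2, 3, 4, 5}.

{0, 1, 2, 3, 4, 5}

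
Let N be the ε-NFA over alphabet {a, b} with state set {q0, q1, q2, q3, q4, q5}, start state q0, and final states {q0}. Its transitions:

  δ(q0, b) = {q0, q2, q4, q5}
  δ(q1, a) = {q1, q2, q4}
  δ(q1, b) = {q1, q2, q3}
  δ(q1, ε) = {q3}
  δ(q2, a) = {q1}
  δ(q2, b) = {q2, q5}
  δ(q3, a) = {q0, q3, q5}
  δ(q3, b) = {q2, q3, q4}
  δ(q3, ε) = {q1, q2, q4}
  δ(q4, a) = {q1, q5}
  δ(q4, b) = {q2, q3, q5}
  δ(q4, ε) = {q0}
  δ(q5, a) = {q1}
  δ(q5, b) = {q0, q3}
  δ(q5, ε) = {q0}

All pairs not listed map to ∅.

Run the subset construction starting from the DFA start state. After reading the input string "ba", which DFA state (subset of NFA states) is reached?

Start: {q0}.
δ(q0,b) = {q0, q2, q4, q5}.
Union: {q0, q2, q4, q5}.
After b: {q0, q2, q4, q5}.
δ(q0,a) = ∅; δ(q2,a) = {q1}; δ(q4,a) = {q1, q5}; δ(q5,a) = {q1}.
Union: {q1, q5}.
ε-closure gives {q0, q1, q2, q3, q4, q5}.
After a: {q0, q1, q2, q3, q4, q5}.

{q0, q1, q2, q3, q4, q5}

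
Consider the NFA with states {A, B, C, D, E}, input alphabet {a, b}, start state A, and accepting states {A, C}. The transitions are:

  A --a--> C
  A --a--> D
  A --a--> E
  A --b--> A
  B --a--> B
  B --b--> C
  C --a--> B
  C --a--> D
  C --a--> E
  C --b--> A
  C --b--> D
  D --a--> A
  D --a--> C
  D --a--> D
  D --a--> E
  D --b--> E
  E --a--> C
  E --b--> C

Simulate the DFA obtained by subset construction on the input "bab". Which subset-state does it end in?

{A, C, D, E}

Start: {A}.
δ(A,b) = {A}.
Union: {A}.
After b: {A}.
δ(A,a) = {C, D, E}.
Union: {C, D, E}.
After a: {C, D, E}.
δ(C,b) = {A, D}; δ(D,b) = {E}; δ(E,b) = {C}.
Union: {A, C, D, E}.
After b: {A, C, D, E}.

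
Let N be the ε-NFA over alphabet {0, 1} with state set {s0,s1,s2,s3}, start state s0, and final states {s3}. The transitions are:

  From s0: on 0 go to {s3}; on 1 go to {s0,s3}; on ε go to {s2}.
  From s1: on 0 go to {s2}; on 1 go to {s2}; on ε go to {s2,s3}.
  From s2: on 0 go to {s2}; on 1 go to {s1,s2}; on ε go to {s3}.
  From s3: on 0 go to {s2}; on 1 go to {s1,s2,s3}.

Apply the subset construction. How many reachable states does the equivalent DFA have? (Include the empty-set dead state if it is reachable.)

Start state of the DFA: {s0,s2,s3} (ε-closure of the NFA start).
{s0,s2,s3} --0--> {s2,s3}  [new]
{s0,s2,s3} --1--> {s0,s1,s2,s3}  [new]
{s2,s3} --0--> {s2,s3}  [seen]
{s2,s3} --1--> {s1,s2,s3}  [new]
{s0,s1,s2,s3} --0--> {s2,s3}  [seen]
{s0,s1,s2,s3} --1--> {s0,s1,s2,s3}  [seen]
{s1,s2,s3} --0--> {s2,s3}  [seen]
{s1,s2,s3} --1--> {s1,s2,s3}  [seen]
Reachable DFA states: {s0,s2,s3}, {s2,s3}, {s0,s1,s2,s3}, {s1,s2,s3}.

4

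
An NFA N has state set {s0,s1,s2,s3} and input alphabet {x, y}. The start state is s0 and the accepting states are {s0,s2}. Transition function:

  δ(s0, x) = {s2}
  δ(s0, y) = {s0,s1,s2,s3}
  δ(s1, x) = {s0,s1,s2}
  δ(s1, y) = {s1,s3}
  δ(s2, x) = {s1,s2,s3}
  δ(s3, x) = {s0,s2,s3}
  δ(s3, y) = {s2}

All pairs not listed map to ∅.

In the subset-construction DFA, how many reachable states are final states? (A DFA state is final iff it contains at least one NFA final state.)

Start state of the DFA: {s0}.
{s0} --x--> {s2}  [new]
{s0} --y--> {s0,s1,s2,s3}  [new]
{s2} --x--> {s1,s2,s3}  [new]
{s2} --y--> ∅  [new]
{s0,s1,s2,s3} --x--> {s0,s1,s2,s3}  [seen]
{s0,s1,s2,s3} --y--> {s0,s1,s2,s3}  [seen]
{s1,s2,s3} --x--> {s0,s1,s2,s3}  [seen]
{s1,s2,s3} --y--> {s1,s2,s3}  [seen]
∅ --x--> ∅  [seen]
∅ --y--> ∅  [seen]
Reachable DFA states: {s0}, {s2}, {s0,s1,s2,s3}, {s1,s2,s3}, ∅.
Accepting DFA states (contain an NFA accepting state): {s0}, {s2}, {s0,s1,s2,s3}, {s1,s2,s3}.

4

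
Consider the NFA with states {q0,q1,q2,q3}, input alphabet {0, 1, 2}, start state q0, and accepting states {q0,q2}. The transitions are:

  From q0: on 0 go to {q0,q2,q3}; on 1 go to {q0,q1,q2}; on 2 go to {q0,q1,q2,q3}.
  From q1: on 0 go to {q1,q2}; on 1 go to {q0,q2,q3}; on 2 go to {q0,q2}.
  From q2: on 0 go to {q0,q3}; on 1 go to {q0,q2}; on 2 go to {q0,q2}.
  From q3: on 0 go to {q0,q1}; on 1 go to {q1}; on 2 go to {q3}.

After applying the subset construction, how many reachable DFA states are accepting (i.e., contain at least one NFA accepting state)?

4

Start state of the DFA: {q0}.
{q0} --0--> {q0,q2,q3}  [new]
{q0} --1--> {q0,q1,q2}  [new]
{q0} --2--> {q0,q1,q2,q3}  [new]
{q0,q2,q3} --0--> {q0,q1,q2,q3}  [seen]
{q0,q2,q3} --1--> {q0,q1,q2}  [seen]
{q0,q2,q3} --2--> {q0,q1,q2,q3}  [seen]
{q0,q1,q2} --0--> {q0,q1,q2,q3}  [seen]
{q0,q1,q2} --1--> {q0,q1,q2,q3}  [seen]
{q0,q1,q2} --2--> {q0,q1,q2,q3}  [seen]
{q0,q1,q2,q3} --0--> {q0,q1,q2,q3}  [seen]
{q0,q1,q2,q3} --1--> {q0,q1,q2,q3}  [seen]
{q0,q1,q2,q3} --2--> {q0,q1,q2,q3}  [seen]
Reachable DFA states: {q0}, {q0,q2,q3}, {q0,q1,q2}, {q0,q1,q2,q3}.
Accepting DFA states (contain an NFA accepting state): {q0}, {q0,q2,q3}, {q0,q1,q2}, {q0,q1,q2,q3}.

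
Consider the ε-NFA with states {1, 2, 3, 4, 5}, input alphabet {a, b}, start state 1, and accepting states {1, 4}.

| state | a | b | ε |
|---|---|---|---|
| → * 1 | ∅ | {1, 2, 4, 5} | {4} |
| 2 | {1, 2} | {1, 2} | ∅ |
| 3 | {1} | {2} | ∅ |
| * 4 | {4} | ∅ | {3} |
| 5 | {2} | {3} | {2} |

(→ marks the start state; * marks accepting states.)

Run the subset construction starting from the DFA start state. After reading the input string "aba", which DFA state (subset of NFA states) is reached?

{1, 2, 3, 4}

Start: {1, 3, 4}.
δ(1,a) = ∅; δ(3,a) = {1}; δ(4,a) = {4}.
Union: {1, 4}.
ε-closure gives {1, 3, 4}.
After a: {1, 3, 4}.
δ(1,b) = {1, 2, 4, 5}; δ(3,b) = {2}; δ(4,b) = ∅.
Union: {1, 2, 4, 5}.
ε-closure gives {1, 2, 3, 4, 5}.
After b: {1, 2, 3, 4, 5}.
δ(1,a) = ∅; δ(2,a) = {1, 2}; δ(3,a) = {1}; δ(4,a) = {4}; δ(5,a) = {2}.
Union: {1, 2, 4}.
ε-closure gives {1, 2, 3, 4}.
After a: {1, 2, 3, 4}.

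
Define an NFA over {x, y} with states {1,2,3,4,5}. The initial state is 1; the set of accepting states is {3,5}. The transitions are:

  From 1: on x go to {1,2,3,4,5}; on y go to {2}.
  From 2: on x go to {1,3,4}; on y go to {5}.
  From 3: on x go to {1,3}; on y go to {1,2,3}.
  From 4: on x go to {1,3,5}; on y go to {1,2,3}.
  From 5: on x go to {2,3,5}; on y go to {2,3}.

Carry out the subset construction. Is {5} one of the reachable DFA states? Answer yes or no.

Start state of the DFA: {1}.
{1} --x--> {1,2,3,4,5}  [new]
{1} --y--> {2}  [new]
{1,2,3,4,5} --x--> {1,2,3,4,5}  [seen]
{1,2,3,4,5} --y--> {1,2,3,5}  [new]
{2} --x--> {1,3,4}  [new]
{2} --y--> {5}  [new]
{1,2,3,5} --x--> {1,2,3,4,5}  [seen]
{1,2,3,5} --y--> {1,2,3,5}  [seen]
{1,3,4} --x--> {1,2,3,4,5}  [seen]
{1,3,4} --y--> {1,2,3}  [new]
{5} --x--> {2,3,5}  [new]
{5} --y--> {2,3}  [new]
{1,2,3} --x--> {1,2,3,4,5}  [seen]
{1,2,3} --y--> {1,2,3,5}  [seen]
{2,3,5} --x--> {1,2,3,4,5}  [seen]
{2,3,5} --y--> {1,2,3,5}  [seen]
{2,3} --x--> {1,3,4}  [seen]
{2,3} --y--> {1,2,3,5}  [seen]
Reachable DFA states: {1}, {1,2,3,4,5}, {2}, {1,2,3,5}, {1,3,4}, {5}, {1,2,3}, {2,3,5}, {2,3}.
{5} is among them.

yes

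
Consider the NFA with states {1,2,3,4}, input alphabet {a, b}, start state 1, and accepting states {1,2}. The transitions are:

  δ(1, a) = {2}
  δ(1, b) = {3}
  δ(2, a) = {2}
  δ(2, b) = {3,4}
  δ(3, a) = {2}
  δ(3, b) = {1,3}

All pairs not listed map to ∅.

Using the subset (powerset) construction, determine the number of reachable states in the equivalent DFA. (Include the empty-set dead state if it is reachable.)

5

Start state of the DFA: {1}.
{1} --a--> {2}  [new]
{1} --b--> {3}  [new]
{2} --a--> {2}  [seen]
{2} --b--> {3,4}  [new]
{3} --a--> {2}  [seen]
{3} --b--> {1,3}  [new]
{3,4} --a--> {2}  [seen]
{3,4} --b--> {1,3}  [seen]
{1,3} --a--> {2}  [seen]
{1,3} --b--> {1,3}  [seen]
Reachable DFA states: {1}, {2}, {3}, {3,4}, {1,3}.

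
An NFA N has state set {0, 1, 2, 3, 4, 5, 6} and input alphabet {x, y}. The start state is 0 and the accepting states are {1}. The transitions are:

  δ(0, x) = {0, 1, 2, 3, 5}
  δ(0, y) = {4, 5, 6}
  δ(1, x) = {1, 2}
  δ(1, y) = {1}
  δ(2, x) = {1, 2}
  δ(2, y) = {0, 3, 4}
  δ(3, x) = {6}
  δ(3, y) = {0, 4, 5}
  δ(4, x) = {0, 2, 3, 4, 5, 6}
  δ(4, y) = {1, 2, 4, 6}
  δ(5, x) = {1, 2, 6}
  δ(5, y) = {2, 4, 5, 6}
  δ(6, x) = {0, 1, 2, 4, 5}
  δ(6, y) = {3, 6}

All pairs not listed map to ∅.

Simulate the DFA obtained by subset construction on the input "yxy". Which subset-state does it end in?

Start: {0}.
δ(0,y) = {4, 5, 6}.
Union: {4, 5, 6}.
After y: {4, 5, 6}.
δ(4,x) = {0, 2, 3, 4, 5, 6}; δ(5,x) = {1, 2, 6}; δ(6,x) = {0, 1, 2, 4, 5}.
Union: {0, 1, 2, 3, 4, 5, 6}.
After x: {0, 1, 2, 3, 4, 5, 6}.
δ(0,y) = {4, 5, 6}; δ(1,y) = {1}; δ(2,y) = {0, 3, 4}; δ(3,y) = {0, 4, 5}; δ(4,y) = {1, 2, 4, 6}; δ(5,y) = {2, 4, 5, 6}; δ(6,y) = {3, 6}.
Union: {0, 1, 2, 3, 4, 5, 6}.
After y: {0, 1, 2, 3, 4, 5, 6}.

{0, 1, 2, 3, 4, 5, 6}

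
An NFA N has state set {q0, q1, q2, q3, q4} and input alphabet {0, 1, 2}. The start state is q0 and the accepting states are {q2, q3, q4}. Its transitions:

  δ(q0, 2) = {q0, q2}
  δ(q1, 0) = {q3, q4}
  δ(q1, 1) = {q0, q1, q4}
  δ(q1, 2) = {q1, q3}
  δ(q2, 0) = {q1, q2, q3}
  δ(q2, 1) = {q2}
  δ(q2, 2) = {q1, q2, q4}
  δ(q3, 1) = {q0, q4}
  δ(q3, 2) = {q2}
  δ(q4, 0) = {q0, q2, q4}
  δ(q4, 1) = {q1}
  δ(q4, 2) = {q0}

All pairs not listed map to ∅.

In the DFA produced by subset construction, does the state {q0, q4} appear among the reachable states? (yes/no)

Start state of the DFA: {q0}.
{q0} --0--> ∅  [new]
{q0} --1--> ∅  [seen]
{q0} --2--> {q0, q2}  [new]
∅ --0--> ∅  [seen]
∅ --1--> ∅  [seen]
∅ --2--> ∅  [seen]
{q0, q2} --0--> {q1, q2, q3}  [new]
{q0, q2} --1--> {q2}  [new]
{q0, q2} --2--> {q0, q1, q2, q4}  [new]
{q1, q2, q3} --0--> {q1, q2, q3, q4}  [new]
{q1, q2, q3} --1--> {q0, q1, q2, q4}  [seen]
{q1, q2, q3} --2--> {q1, q2, q3, q4}  [seen]
{q2} --0--> {q1, q2, q3}  [seen]
{q2} --1--> {q2}  [seen]
{q2} --2--> {q1, q2, q4}  [new]
{q0, q1, q2, q4} --0--> {q0, q1, q2, q3, q4}  [new]
{q0, q1, q2, q4} --1--> {q0, q1, q2, q4}  [seen]
{q0, q1, q2, q4} --2--> {q0, q1, q2, q3, q4}  [seen]
{q1, q2, q3, q4} --0--> {q0, q1, q2, q3, q4}  [seen]
{q1, q2, q3, q4} --1--> {q0, q1, q2, q4}  [seen]
{q1, q2, q3, q4} --2--> {q0, q1, q2, q3, q4}  [seen]
{q1, q2, q4} --0--> {q0, q1, q2, q3, q4}  [seen]
{q1, q2, q4} --1--> {q0, q1, q2, q4}  [seen]
{q1, q2, q4} --2--> {q0, q1, q2, q3, q4}  [seen]
{q0, q1, q2, q3, q4} --0--> {q0, q1, q2, q3, q4}  [seen]
{q0, q1, q2, q3, q4} --1--> {q0, q1, q2, q4}  [seen]
{q0, q1, q2, q3, q4} --2--> {q0, q1, q2, q3, q4}  [seen]
Reachable DFA states: {q0}, ∅, {q0, q2}, {q1, q2, q3}, {q2}, {q0, q1, q2, q4}, {q1, q2, q3, q4}, {q1, q2, q4}, {q0, q1, q2, q3, q4}.
{q0, q4} is not among them.

no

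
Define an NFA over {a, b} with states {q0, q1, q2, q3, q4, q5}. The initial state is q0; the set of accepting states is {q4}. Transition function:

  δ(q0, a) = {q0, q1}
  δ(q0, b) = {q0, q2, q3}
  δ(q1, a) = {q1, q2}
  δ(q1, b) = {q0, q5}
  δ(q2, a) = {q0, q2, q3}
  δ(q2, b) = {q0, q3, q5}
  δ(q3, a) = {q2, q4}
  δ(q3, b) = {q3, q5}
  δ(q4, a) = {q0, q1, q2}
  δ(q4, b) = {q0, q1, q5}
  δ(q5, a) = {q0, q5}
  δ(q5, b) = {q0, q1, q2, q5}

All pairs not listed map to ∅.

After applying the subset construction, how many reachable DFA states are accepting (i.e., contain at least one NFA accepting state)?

Start state of the DFA: {q0}.
{q0} --a--> {q0, q1}  [new]
{q0} --b--> {q0, q2, q3}  [new]
{q0, q1} --a--> {q0, q1, q2}  [new]
{q0, q1} --b--> {q0, q2, q3, q5}  [new]
{q0, q2, q3} --a--> {q0, q1, q2, q3, q4}  [new]
{q0, q2, q3} --b--> {q0, q2, q3, q5}  [seen]
{q0, q1, q2} --a--> {q0, q1, q2, q3}  [new]
{q0, q1, q2} --b--> {q0, q2, q3, q5}  [seen]
{q0, q2, q3, q5} --a--> {q0, q1, q2, q3, q4, q5}  [new]
{q0, q2, q3, q5} --b--> {q0, q1, q2, q3, q5}  [new]
{q0, q1, q2, q3, q4} --a--> {q0, q1, q2, q3, q4}  [seen]
{q0, q1, q2, q3, q4} --b--> {q0, q1, q2, q3, q5}  [seen]
{q0, q1, q2, q3} --a--> {q0, q1, q2, q3, q4}  [seen]
{q0, q1, q2, q3} --b--> {q0, q2, q3, q5}  [seen]
{q0, q1, q2, q3, q4, q5} --a--> {q0, q1, q2, q3, q4, q5}  [seen]
{q0, q1, q2, q3, q4, q5} --b--> {q0, q1, q2, q3, q5}  [seen]
{q0, q1, q2, q3, q5} --a--> {q0, q1, q2, q3, q4, q5}  [seen]
{q0, q1, q2, q3, q5} --b--> {q0, q1, q2, q3, q5}  [seen]
Reachable DFA states: {q0}, {q0, q1}, {q0, q2, q3}, {q0, q1, q2}, {q0, q2, q3, q5}, {q0, q1, q2, q3, q4}, {q0, q1, q2, q3}, {q0, q1, q2, q3, q4, q5}, {q0, q1, q2, q3, q5}.
Accepting DFA states (contain an NFA accepting state): {q0, q1, q2, q3, q4}, {q0, q1, q2, q3, q4, q5}.

2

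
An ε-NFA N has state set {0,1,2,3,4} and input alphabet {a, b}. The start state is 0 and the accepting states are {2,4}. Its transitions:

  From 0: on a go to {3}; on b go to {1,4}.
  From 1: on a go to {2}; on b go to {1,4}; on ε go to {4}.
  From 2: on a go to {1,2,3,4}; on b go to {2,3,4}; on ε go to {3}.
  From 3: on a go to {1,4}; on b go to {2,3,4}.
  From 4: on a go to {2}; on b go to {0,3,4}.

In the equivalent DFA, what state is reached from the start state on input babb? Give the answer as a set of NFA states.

{0,2,3,4}

Start: {0}.
δ(0,b) = {1,4}.
Union: {1,4}.
After b: {1,4}.
δ(1,a) = {2}; δ(4,a) = {2}.
Union: {2}.
ε-closure gives {2,3}.
After a: {2,3}.
δ(2,b) = {2,3,4}; δ(3,b) = {2,3,4}.
Union: {2,3,4}.
After b: {2,3,4}.
δ(2,b) = {2,3,4}; δ(3,b) = {2,3,4}; δ(4,b) = {0,3,4}.
Union: {0,2,3,4}.
After b: {0,2,3,4}.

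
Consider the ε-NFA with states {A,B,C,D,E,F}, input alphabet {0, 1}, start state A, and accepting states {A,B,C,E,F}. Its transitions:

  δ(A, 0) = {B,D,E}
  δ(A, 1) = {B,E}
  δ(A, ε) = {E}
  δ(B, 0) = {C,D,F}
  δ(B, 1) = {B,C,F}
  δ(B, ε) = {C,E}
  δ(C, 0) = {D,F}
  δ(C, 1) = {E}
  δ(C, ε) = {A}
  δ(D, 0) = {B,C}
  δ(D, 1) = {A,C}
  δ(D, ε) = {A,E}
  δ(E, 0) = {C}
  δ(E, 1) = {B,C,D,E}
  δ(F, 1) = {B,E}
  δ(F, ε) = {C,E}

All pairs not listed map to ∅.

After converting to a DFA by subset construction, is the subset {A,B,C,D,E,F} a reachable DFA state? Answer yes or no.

Start state of the DFA: {A,E} (ε-closure of the NFA start).
{A,E} --0--> {A,B,C,D,E}  [new]
{A,E} --1--> {A,B,C,D,E}  [seen]
{A,B,C,D,E} --0--> {A,B,C,D,E,F}  [new]
{A,B,C,D,E} --1--> {A,B,C,D,E,F}  [seen]
{A,B,C,D,E,F} --0--> {A,B,C,D,E,F}  [seen]
{A,B,C,D,E,F} --1--> {A,B,C,D,E,F}  [seen]
Reachable DFA states: {A,E}, {A,B,C,D,E}, {A,B,C,D,E,F}.
{A,B,C,D,E,F} is among them.

yes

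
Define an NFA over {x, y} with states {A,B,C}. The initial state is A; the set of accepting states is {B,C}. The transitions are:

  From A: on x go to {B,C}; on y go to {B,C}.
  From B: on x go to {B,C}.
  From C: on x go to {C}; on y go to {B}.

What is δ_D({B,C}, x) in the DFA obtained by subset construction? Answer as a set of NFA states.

{B,C}

δ(B,x) = {B,C}; δ(C,x) = {C}.
Union: {B,C}.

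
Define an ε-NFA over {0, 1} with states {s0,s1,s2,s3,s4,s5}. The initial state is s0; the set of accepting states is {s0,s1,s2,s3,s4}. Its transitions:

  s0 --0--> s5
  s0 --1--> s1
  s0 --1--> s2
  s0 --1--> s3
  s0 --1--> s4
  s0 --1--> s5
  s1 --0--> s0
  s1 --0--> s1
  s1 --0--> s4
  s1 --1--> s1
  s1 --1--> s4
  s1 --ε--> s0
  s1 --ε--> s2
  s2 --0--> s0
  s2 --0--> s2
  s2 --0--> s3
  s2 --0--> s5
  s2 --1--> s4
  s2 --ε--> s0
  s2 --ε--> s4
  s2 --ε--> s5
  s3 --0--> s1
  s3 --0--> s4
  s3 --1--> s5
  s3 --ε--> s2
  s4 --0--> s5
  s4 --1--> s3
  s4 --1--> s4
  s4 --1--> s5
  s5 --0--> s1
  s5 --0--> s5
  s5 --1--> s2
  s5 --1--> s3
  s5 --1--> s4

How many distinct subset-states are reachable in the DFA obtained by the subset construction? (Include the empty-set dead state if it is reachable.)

5

Start state of the DFA: {s0} (ε-closure of the NFA start).
{s0} --0--> {s5}  [new]
{s0} --1--> {s0,s1,s2,s3,s4,s5}  [new]
{s5} --0--> {s0,s1,s2,s4,s5}  [new]
{s5} --1--> {s0,s2,s3,s4,s5}  [new]
{s0,s1,s2,s3,s4,s5} --0--> {s0,s1,s2,s3,s4,s5}  [seen]
{s0,s1,s2,s3,s4,s5} --1--> {s0,s1,s2,s3,s4,s5}  [seen]
{s0,s1,s2,s4,s5} --0--> {s0,s1,s2,s3,s4,s5}  [seen]
{s0,s1,s2,s4,s5} --1--> {s0,s1,s2,s3,s4,s5}  [seen]
{s0,s2,s3,s4,s5} --0--> {s0,s1,s2,s3,s4,s5}  [seen]
{s0,s2,s3,s4,s5} --1--> {s0,s1,s2,s3,s4,s5}  [seen]
Reachable DFA states: {s0}, {s5}, {s0,s1,s2,s3,s4,s5}, {s0,s1,s2,s4,s5}, {s0,s2,s3,s4,s5}.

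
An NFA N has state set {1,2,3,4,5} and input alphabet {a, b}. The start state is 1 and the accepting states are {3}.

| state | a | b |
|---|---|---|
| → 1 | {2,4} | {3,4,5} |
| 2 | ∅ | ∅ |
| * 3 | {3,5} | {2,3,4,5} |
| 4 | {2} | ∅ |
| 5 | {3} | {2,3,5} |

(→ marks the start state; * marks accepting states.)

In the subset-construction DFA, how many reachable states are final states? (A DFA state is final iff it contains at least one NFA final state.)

Start state of the DFA: {1}.
{1} --a--> {2,4}  [new]
{1} --b--> {3,4,5}  [new]
{2,4} --a--> {2}  [new]
{2,4} --b--> ∅  [new]
{3,4,5} --a--> {2,3,5}  [new]
{3,4,5} --b--> {2,3,4,5}  [new]
{2} --a--> ∅  [seen]
{2} --b--> ∅  [seen]
∅ --a--> ∅  [seen]
∅ --b--> ∅  [seen]
{2,3,5} --a--> {3,5}  [new]
{2,3,5} --b--> {2,3,4,5}  [seen]
{2,3,4,5} --a--> {2,3,5}  [seen]
{2,3,4,5} --b--> {2,3,4,5}  [seen]
{3,5} --a--> {3,5}  [seen]
{3,5} --b--> {2,3,4,5}  [seen]
Reachable DFA states: {1}, {2,4}, {3,4,5}, {2}, ∅, {2,3,5}, {2,3,4,5}, {3,5}.
Accepting DFA states (contain an NFA accepting state): {3,4,5}, {2,3,5}, {2,3,4,5}, {3,5}.

4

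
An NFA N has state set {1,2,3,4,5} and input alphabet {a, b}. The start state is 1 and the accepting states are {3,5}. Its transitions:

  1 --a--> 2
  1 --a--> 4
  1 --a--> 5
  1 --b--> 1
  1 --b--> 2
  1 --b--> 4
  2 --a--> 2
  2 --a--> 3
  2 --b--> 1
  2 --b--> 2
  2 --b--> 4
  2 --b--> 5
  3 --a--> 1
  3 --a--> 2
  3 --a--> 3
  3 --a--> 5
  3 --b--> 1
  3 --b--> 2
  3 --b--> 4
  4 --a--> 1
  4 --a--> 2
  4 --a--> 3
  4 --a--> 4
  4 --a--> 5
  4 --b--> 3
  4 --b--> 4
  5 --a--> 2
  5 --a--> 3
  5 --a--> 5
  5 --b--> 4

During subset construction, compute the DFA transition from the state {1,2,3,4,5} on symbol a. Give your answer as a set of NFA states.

{1,2,3,4,5}

δ(1,a) = {2,4,5}; δ(2,a) = {2,3}; δ(3,a) = {1,2,3,5}; δ(4,a) = {1,2,3,4,5}; δ(5,a) = {2,3,5}.
Union: {1,2,3,4,5}.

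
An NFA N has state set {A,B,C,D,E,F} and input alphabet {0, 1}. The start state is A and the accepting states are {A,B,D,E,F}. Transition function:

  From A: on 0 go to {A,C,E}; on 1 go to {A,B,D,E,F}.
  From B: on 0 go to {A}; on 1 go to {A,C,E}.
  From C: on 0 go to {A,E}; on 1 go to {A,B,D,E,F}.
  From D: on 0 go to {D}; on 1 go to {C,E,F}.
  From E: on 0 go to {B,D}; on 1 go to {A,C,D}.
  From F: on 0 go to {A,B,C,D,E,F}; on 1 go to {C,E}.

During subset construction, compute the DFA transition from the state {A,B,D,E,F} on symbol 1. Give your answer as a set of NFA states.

δ(A,1) = {A,B,D,E,F}; δ(B,1) = {A,C,E}; δ(D,1) = {C,E,F}; δ(E,1) = {A,C,D}; δ(F,1) = {C,E}.
Union: {A,B,C,D,E,F}.

{A,B,C,D,E,F}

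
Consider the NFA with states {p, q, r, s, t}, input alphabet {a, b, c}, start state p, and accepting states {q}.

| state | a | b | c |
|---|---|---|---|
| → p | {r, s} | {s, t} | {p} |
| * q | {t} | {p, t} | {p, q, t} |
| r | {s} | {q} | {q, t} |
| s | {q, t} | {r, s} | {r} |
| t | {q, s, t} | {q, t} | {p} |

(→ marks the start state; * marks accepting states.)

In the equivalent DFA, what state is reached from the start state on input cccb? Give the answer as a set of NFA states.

{s, t}

Start: {p}.
δ(p,c) = {p}.
Union: {p}.
After c: {p}.
δ(p,c) = {p}.
Union: {p}.
After c: {p}.
δ(p,c) = {p}.
Union: {p}.
After c: {p}.
δ(p,b) = {s, t}.
Union: {s, t}.
After b: {s, t}.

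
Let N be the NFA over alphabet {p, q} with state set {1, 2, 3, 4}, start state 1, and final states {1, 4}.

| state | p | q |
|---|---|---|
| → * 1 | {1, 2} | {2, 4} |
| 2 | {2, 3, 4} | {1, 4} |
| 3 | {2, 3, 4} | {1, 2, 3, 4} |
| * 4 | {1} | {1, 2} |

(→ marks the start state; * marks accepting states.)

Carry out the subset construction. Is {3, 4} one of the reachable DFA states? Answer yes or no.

no

Start state of the DFA: {1}.
{1} --p--> {1, 2}  [new]
{1} --q--> {2, 4}  [new]
{1, 2} --p--> {1, 2, 3, 4}  [new]
{1, 2} --q--> {1, 2, 4}  [new]
{2, 4} --p--> {1, 2, 3, 4}  [seen]
{2, 4} --q--> {1, 2, 4}  [seen]
{1, 2, 3, 4} --p--> {1, 2, 3, 4}  [seen]
{1, 2, 3, 4} --q--> {1, 2, 3, 4}  [seen]
{1, 2, 4} --p--> {1, 2, 3, 4}  [seen]
{1, 2, 4} --q--> {1, 2, 4}  [seen]
Reachable DFA states: {1}, {1, 2}, {2, 4}, {1, 2, 3, 4}, {1, 2, 4}.
{3, 4} is not among them.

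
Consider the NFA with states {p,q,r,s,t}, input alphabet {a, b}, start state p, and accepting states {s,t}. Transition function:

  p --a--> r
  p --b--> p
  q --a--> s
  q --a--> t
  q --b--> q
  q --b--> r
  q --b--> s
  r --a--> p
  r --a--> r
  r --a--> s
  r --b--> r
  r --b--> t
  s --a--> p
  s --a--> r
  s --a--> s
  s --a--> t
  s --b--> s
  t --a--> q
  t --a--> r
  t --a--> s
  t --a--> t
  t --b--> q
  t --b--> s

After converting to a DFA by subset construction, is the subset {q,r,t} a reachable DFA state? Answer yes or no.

no

Start state of the DFA: {p}.
{p} --a--> {r}  [new]
{p} --b--> {p}  [seen]
{r} --a--> {p,r,s}  [new]
{r} --b--> {r,t}  [new]
{p,r,s} --a--> {p,r,s,t}  [new]
{p,r,s} --b--> {p,r,s,t}  [seen]
{r,t} --a--> {p,q,r,s,t}  [new]
{r,t} --b--> {q,r,s,t}  [new]
{p,r,s,t} --a--> {p,q,r,s,t}  [seen]
{p,r,s,t} --b--> {p,q,r,s,t}  [seen]
{p,q,r,s,t} --a--> {p,q,r,s,t}  [seen]
{p,q,r,s,t} --b--> {p,q,r,s,t}  [seen]
{q,r,s,t} --a--> {p,q,r,s,t}  [seen]
{q,r,s,t} --b--> {q,r,s,t}  [seen]
Reachable DFA states: {p}, {r}, {p,r,s}, {r,t}, {p,r,s,t}, {p,q,r,s,t}, {q,r,s,t}.
{q,r,t} is not among them.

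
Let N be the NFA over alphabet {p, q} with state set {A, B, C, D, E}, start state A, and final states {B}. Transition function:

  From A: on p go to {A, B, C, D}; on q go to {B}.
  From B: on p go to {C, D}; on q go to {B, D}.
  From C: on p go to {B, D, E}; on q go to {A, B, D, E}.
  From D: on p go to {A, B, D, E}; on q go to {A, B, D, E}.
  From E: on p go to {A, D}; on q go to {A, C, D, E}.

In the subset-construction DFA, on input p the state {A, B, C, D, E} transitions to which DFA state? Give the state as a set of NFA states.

{A, B, C, D, E}

δ(A,p) = {A, B, C, D}; δ(B,p) = {C, D}; δ(C,p) = {B, D, E}; δ(D,p) = {A, B, D, E}; δ(E,p) = {A, D}.
Union: {A, B, C, D, E}.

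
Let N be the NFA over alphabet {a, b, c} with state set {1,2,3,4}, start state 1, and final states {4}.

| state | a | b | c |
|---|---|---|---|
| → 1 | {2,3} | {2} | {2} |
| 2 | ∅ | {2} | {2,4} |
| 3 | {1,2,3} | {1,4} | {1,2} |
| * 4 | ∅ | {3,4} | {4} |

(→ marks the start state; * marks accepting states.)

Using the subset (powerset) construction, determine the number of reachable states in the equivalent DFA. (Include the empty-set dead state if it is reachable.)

9

Start state of the DFA: {1}.
{1} --a--> {2,3}  [new]
{1} --b--> {2}  [new]
{1} --c--> {2}  [seen]
{2,3} --a--> {1,2,3}  [new]
{2,3} --b--> {1,2,4}  [new]
{2,3} --c--> {1,2,4}  [seen]
{2} --a--> ∅  [new]
{2} --b--> {2}  [seen]
{2} --c--> {2,4}  [new]
{1,2,3} --a--> {1,2,3}  [seen]
{1,2,3} --b--> {1,2,4}  [seen]
{1,2,3} --c--> {1,2,4}  [seen]
{1,2,4} --a--> {2,3}  [seen]
{1,2,4} --b--> {2,3,4}  [new]
{1,2,4} --c--> {2,4}  [seen]
∅ --a--> ∅  [seen]
∅ --b--> ∅  [seen]
∅ --c--> ∅  [seen]
{2,4} --a--> ∅  [seen]
{2,4} --b--> {2,3,4}  [seen]
{2,4} --c--> {2,4}  [seen]
{2,3,4} --a--> {1,2,3}  [seen]
{2,3,4} --b--> {1,2,3,4}  [new]
{2,3,4} --c--> {1,2,4}  [seen]
{1,2,3,4} --a--> {1,2,3}  [seen]
{1,2,3,4} --b--> {1,2,3,4}  [seen]
{1,2,3,4} --c--> {1,2,4}  [seen]
Reachable DFA states: {1}, {2,3}, {2}, {1,2,3}, {1,2,4}, ∅, {2,4}, {2,3,4}, {1,2,3,4}.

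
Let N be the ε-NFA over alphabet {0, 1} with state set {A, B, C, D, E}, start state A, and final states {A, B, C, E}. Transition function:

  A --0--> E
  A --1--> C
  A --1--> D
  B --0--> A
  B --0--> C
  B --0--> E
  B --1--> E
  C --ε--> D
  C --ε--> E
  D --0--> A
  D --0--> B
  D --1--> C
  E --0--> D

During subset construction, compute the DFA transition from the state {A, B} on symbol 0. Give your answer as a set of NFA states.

{A, C, D, E}

δ(A,0) = {E}; δ(B,0) = {A, C, E}.
Union: {A, C, E}.
ε-closure gives {A, C, D, E}.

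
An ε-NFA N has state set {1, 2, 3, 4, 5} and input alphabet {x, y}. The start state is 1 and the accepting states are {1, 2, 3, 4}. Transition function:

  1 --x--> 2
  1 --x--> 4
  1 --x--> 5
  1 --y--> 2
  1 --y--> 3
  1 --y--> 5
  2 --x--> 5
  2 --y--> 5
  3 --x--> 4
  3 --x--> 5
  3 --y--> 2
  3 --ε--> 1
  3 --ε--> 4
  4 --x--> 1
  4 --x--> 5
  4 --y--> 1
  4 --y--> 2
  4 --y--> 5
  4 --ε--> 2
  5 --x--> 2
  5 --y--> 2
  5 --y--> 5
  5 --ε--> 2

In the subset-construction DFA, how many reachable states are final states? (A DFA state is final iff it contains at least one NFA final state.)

5

Start state of the DFA: {1} (ε-closure of the NFA start).
{1} --x--> {2, 4, 5}  [new]
{1} --y--> {1, 2, 3, 4, 5}  [new]
{2, 4, 5} --x--> {1, 2, 5}  [new]
{2, 4, 5} --y--> {1, 2, 5}  [seen]
{1, 2, 3, 4, 5} --x--> {1, 2, 4, 5}  [new]
{1, 2, 3, 4, 5} --y--> {1, 2, 3, 4, 5}  [seen]
{1, 2, 5} --x--> {2, 4, 5}  [seen]
{1, 2, 5} --y--> {1, 2, 3, 4, 5}  [seen]
{1, 2, 4, 5} --x--> {1, 2, 4, 5}  [seen]
{1, 2, 4, 5} --y--> {1, 2, 3, 4, 5}  [seen]
Reachable DFA states: {1}, {2, 4, 5}, {1, 2, 3, 4, 5}, {1, 2, 5}, {1, 2, 4, 5}.
Accepting DFA states (contain an NFA accepting state): {1}, {2, 4, 5}, {1, 2, 3, 4, 5}, {1, 2, 5}, {1, 2, 4, 5}.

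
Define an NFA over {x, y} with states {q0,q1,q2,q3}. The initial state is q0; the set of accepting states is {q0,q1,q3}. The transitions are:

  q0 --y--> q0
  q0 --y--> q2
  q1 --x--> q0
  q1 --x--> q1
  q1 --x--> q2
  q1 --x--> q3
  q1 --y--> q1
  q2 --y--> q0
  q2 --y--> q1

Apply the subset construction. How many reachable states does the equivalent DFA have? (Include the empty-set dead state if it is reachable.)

5

Start state of the DFA: {q0}.
{q0} --x--> ∅  [new]
{q0} --y--> {q0,q2}  [new]
∅ --x--> ∅  [seen]
∅ --y--> ∅  [seen]
{q0,q2} --x--> ∅  [seen]
{q0,q2} --y--> {q0,q1,q2}  [new]
{q0,q1,q2} --x--> {q0,q1,q2,q3}  [new]
{q0,q1,q2} --y--> {q0,q1,q2}  [seen]
{q0,q1,q2,q3} --x--> {q0,q1,q2,q3}  [seen]
{q0,q1,q2,q3} --y--> {q0,q1,q2}  [seen]
Reachable DFA states: {q0}, ∅, {q0,q2}, {q0,q1,q2}, {q0,q1,q2,q3}.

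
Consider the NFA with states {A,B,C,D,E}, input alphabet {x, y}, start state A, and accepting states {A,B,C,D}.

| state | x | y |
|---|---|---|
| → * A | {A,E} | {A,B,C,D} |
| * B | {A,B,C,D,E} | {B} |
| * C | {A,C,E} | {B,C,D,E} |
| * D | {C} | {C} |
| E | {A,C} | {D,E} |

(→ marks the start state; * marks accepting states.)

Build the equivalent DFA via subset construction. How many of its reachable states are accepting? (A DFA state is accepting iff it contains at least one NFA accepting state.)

Start state of the DFA: {A}.
{A} --x--> {A,E}  [new]
{A} --y--> {A,B,C,D}  [new]
{A,E} --x--> {A,C,E}  [new]
{A,E} --y--> {A,B,C,D,E}  [new]
{A,B,C,D} --x--> {A,B,C,D,E}  [seen]
{A,B,C,D} --y--> {A,B,C,D,E}  [seen]
{A,C,E} --x--> {A,C,E}  [seen]
{A,C,E} --y--> {A,B,C,D,E}  [seen]
{A,B,C,D,E} --x--> {A,B,C,D,E}  [seen]
{A,B,C,D,E} --y--> {A,B,C,D,E}  [seen]
Reachable DFA states: {A}, {A,E}, {A,B,C,D}, {A,C,E}, {A,B,C,D,E}.
Accepting DFA states (contain an NFA accepting state): {A}, {A,E}, {A,B,C,D}, {A,C,E}, {A,B,C,D,E}.

5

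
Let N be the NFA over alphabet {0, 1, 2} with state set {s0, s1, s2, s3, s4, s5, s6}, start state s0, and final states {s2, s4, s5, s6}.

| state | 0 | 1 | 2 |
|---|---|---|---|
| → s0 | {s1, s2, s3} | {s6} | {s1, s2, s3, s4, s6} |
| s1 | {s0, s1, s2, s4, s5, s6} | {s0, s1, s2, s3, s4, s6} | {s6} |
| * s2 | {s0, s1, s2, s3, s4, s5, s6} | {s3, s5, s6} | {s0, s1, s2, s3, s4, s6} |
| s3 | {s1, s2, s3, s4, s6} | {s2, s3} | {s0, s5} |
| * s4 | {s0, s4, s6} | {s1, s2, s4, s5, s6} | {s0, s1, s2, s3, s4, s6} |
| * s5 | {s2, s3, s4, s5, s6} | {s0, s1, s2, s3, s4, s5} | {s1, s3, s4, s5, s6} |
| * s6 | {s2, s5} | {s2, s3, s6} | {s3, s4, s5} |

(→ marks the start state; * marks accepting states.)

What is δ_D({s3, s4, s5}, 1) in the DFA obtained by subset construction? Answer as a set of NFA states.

δ(s3,1) = {s2, s3}; δ(s4,1) = {s1, s2, s4, s5, s6}; δ(s5,1) = {s0, s1, s2, s3, s4, s5}.
Union: {s0, s1, s2, s3, s4, s5, s6}.

{s0, s1, s2, s3, s4, s5, s6}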